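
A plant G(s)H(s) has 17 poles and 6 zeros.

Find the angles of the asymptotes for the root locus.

n - m = 17 - 6 = 11. Angles: θk = (2k + 1)·180°/11 = 16.36°, 49.09°, 81.82°, 114.55°, 147.27°, 180°, 212.73°, 245.45°, 278.18°, 310.91°, 343.64°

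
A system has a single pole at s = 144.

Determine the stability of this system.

Pole at s = 144 is in the right half-plane. Unstable.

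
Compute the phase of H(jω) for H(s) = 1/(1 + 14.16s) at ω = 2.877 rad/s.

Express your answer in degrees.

Phase = -arctan(ωτ) = -arctan(2.877 × 14.16) = -88.6°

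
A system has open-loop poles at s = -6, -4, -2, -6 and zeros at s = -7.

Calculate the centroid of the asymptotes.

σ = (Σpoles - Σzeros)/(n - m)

σ = (Σpoles - Σzeros)/(n - m) = (-18 - (-7))/(4 - 1) = -11/3 = -3.67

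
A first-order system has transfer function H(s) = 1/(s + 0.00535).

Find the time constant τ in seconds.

For H(s) = 1/(s + 1/τ), the pole is at -1/τ = -0.00535, so τ = 1/0.00535 = 186.9 s.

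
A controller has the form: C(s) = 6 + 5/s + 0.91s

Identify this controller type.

This is a Proportional-Integral-Derivative (PID) controller.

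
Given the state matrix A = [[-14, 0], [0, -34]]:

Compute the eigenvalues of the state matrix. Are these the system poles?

For diagonal matrix, eigenvalues are diagonal entries: λ₁ = -14, λ₂ = -34. Eigenvalues of A = system poles.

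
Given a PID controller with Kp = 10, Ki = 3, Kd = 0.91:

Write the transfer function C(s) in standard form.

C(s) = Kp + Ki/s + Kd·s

Substituting values: C(s) = 10 + 3/s + 0.91s = (0.91s² + 10s + 3)/s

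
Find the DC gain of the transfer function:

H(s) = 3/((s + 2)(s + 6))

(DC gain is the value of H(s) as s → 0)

DC gain = H(0) = 3/(2 × 6) = 3/12 = 0.25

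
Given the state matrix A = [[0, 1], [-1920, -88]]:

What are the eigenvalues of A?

det(A - λI) = λ² - (-88)λ + 1920 = (λ - (-40))(λ - (-48)). Eigenvalues: -40, -48.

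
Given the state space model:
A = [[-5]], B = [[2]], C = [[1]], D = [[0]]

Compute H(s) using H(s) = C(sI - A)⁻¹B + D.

(sI - A)⁻¹ = 1/(s + 5). H(s) = 1 × 2/(s + 5) + 0 = 2/(s + 5).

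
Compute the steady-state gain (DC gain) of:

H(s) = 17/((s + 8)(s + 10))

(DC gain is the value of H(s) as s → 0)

DC gain = H(0) = 17/(8 × 10) = 17/80 = 0.2125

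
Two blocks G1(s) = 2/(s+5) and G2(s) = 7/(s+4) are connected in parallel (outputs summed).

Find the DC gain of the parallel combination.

Parallel: G_eq = G1 + G2. DC gain = G1(0) + G2(0) = 2/5 + 7/4 = 0.4 + 1.75 = 2.15.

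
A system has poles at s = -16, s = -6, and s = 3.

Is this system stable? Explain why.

Pole(s) at s = 3 are not in the left half-plane. System is unstable.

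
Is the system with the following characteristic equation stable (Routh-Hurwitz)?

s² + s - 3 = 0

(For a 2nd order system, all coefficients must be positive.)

Coefficients: 1, 1, -3. c=-3 not positive, so system is unstable.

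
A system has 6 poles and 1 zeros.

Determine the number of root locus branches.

Root locus has n branches where n = number of poles = 6.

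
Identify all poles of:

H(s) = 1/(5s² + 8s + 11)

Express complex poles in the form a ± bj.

Discriminant = 8² - 4×5×11 = 64 - 220 = -156 < 0, so the poles are a complex conjugate pair s = (-8 ± j√156)/(2×5). Real part = -8/(2×5) = -8/10 = -0.8; imaginary part = ±√156/(2×5) ≈ 1.2490. Poles: s = -0.8 ± 1.2490j.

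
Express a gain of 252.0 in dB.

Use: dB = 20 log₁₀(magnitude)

dB = 20 log₁₀(252.0) = 48.0 dB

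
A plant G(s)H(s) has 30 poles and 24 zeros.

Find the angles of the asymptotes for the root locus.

n - m = 30 - 24 = 6. Angles: θk = (2k + 1)·180°/6 = 30°, 90°, 150°, 210°, 270°, 330°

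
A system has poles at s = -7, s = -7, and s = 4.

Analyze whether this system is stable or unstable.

Pole(s) at s = 4 are not in the left half-plane. System is unstable.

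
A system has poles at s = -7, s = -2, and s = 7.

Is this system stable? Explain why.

Pole(s) at s = 7 are not in the left half-plane. System is unstable.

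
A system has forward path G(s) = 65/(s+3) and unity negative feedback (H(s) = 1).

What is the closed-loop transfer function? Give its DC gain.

T(s) = G/(1+GH) = [65/(s+3)] / [1 + 65/(s+3)] = 65/(s+3+65) = 65/(s+68). DC gain = 65/68 = 0.9559.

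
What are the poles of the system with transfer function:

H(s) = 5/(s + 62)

Pole is where denominator = 0: s + 62 = 0, so s = -62.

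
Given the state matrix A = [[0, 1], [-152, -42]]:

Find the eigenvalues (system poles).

det(A - λI) = λ² - (-42)λ + 152 = (λ - (-4))(λ - (-38)). Eigenvalues: -4, -38.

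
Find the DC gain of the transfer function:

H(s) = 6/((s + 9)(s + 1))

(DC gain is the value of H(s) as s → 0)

DC gain = H(0) = 6/(9 × 1) = 6/9 = 0.6667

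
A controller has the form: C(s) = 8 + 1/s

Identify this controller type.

This is a Proportional-Integral (PI) controller.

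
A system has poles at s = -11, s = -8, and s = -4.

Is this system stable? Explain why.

All poles are in the left half-plane. System is stable.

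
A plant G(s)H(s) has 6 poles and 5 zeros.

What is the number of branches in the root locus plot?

Root locus has n branches where n = number of poles = 6.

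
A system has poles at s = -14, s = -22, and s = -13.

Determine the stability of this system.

All poles are in the left half-plane. System is stable.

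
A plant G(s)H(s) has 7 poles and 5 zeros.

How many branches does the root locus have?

Root locus has n branches where n = number of poles = 7.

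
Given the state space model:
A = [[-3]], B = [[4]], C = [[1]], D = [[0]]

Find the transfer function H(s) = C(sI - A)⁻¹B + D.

(sI - A)⁻¹ = 1/(s + 3). H(s) = 1 × 4/(s + 3) + 0 = 4/(s + 3).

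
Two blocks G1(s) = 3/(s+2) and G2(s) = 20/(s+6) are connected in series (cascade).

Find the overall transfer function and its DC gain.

Series: multiply transfer functions. G_eq = 3/(s+2) × 20/(s+6) = 60/((s+2)(s+6)). DC gain = 60/(2×6) = 5.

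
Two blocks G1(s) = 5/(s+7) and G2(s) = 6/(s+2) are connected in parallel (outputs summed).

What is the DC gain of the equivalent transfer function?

Parallel: G_eq = G1 + G2. DC gain = G1(0) + G2(0) = 5/7 + 6/2 = 0.7143 + 3 = 3.7143.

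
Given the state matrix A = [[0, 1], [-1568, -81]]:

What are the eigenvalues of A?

det(A - λI) = λ² - (-81)λ + 1568 = (λ - (-32))(λ - (-49)). Eigenvalues: -32, -49.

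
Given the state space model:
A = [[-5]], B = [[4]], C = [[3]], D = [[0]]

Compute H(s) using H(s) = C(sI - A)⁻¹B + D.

(sI - A)⁻¹ = 1/(s + 5). H(s) = 3 × 4/(s + 5) + 0 = 12/(s + 5).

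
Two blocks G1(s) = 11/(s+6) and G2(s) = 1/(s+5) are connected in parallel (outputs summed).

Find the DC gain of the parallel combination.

Parallel: G_eq = G1 + G2. DC gain = G1(0) + G2(0) = 11/6 + 1/5 = 1.8333 + 0.2 = 2.0333.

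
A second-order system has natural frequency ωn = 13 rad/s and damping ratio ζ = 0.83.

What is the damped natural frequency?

ωd = ωn√(1 - ζ²) = 13√(1 - 0.83²) = 7.25 rad/s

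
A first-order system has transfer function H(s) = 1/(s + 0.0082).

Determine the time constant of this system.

For H(s) = 1/(s + 1/τ), the pole is at -1/τ = -0.0082, so τ = 1/0.0082 = 122 s.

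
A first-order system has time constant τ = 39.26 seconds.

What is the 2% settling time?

For first-order system, 2% settling time ≈ 4τ = 4 × 39.26 = 157.04 s.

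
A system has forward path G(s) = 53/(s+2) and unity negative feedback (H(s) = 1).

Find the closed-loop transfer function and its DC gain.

T(s) = G/(1+GH) = [53/(s+2)] / [1 + 53/(s+2)] = 53/(s+2+53) = 53/(s+55). DC gain = 53/55 = 0.9636.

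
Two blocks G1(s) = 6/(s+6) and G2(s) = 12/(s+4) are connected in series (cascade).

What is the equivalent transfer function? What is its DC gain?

Series: multiply transfer functions. G_eq = 6/(s+6) × 12/(s+4) = 72/((s+6)(s+4)). DC gain = 72/(6×4) = 3.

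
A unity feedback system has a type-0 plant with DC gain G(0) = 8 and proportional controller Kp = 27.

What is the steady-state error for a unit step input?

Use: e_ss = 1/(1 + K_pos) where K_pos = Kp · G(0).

K_pos = Kp · G(0) = 27 × 8 = 216. e_ss = 1/(1 + 216) = 0.0046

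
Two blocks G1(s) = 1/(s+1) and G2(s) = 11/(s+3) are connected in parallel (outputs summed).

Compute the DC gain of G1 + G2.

Parallel: G_eq = G1 + G2. DC gain = G1(0) + G2(0) = 1/1 + 11/3 = 1 + 3.6667 = 4.6667.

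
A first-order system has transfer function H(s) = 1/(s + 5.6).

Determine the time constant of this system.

For H(s) = 1/(s + 1/τ), the pole is at -1/τ = -5.6, so τ = 1/5.6 = 0.1786 s.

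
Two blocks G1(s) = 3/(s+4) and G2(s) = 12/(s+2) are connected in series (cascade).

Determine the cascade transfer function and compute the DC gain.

Series: multiply transfer functions. G_eq = 3/(s+4) × 12/(s+2) = 36/((s+4)(s+2)). DC gain = 36/(4×2) = 4.5.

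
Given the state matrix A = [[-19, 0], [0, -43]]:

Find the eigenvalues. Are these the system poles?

For diagonal matrix, eigenvalues are diagonal entries: λ₁ = -19, λ₂ = -43. Eigenvalues of A = system poles.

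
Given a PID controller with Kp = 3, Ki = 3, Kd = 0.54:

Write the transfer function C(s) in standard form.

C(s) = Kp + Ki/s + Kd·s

Substituting values: C(s) = 3 + 3/s + 0.54s = (0.54s² + 3s + 3)/s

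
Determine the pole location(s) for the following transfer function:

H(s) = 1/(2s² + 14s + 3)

Discriminant = 14² - 4×2×3 = 196 - 24 = 172 > 0, so two distinct real poles. Using quadratic formula: s = (-14 ± √172)/(2×2) = (-14 ± √172)/4, with √172 ≈ 13.1149. s₁ ≈ -0.2213, s₂ ≈ -6.7787. Poles: s₁ = -0.2213, s₂ = -6.7787.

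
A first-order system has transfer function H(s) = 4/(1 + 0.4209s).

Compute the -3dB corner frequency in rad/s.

Corner frequency = 1/τ = 1/0.4209 = 2.376 rad/s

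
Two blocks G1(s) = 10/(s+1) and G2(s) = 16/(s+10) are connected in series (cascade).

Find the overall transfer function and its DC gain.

Series: multiply transfer functions. G_eq = 10/(s+1) × 16/(s+10) = 160/((s+1)(s+10)). DC gain = 160/(1×10) = 16.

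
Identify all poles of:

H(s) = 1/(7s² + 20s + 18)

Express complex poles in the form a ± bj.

Discriminant = 20² - 4×7×18 = 400 - 504 = -104 < 0, so the poles are a complex conjugate pair s = (-20 ± j√104)/(2×7). Real part = -20/(2×7) = -20/14 ≈ -1.4286; imaginary part = ±√104/(2×7) ≈ 0.7284. Poles: s = -1.4286 ± 0.7284j.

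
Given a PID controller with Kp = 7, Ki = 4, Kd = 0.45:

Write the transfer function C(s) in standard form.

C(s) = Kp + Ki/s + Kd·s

Substituting values: C(s) = 7 + 4/s + 0.45s = (0.45s² + 7s + 4)/s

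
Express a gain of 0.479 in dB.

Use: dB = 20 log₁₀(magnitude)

dB = 20 log₁₀(0.479) = -6.4 dB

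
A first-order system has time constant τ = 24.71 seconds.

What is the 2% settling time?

For first-order system, 2% settling time ≈ 4τ = 4 × 24.71 = 98.84 s.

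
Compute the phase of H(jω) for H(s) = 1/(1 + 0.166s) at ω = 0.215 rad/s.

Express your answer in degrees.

Phase = -arctan(ωτ) = -arctan(0.215 × 0.166) = -2.0°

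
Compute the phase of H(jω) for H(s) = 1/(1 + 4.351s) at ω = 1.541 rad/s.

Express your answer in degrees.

Phase = -arctan(ωτ) = -arctan(1.541 × 4.351) = -81.5°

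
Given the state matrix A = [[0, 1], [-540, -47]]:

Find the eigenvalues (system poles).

det(A - λI) = λ² - (-47)λ + 540 = (λ - (-20))(λ - (-27)). Eigenvalues: -20, -27.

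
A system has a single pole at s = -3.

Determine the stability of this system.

Pole at s = -3 is in the left half-plane. Stable.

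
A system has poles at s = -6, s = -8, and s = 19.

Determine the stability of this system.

Pole(s) at s = 19 are not in the left half-plane. System is unstable.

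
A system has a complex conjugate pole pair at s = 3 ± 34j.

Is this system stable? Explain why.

Real part of poles is 3 (> 0, right half-plane). Unstable.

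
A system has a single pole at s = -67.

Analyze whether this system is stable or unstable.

Pole at s = -67 is in the left half-plane. Stable.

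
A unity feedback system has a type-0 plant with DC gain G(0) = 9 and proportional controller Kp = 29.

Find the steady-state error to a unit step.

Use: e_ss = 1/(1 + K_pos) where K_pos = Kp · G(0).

K_pos = Kp · G(0) = 29 × 9 = 261. e_ss = 1/(1 + 261) = 0.0038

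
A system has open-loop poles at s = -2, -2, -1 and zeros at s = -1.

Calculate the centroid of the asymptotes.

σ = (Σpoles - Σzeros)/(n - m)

σ = (Σpoles - Σzeros)/(n - m) = (-5 - (-1))/(3 - 1) = -4/2 = -2.0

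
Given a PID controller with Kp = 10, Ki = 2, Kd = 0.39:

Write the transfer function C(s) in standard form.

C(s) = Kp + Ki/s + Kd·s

Substituting values: C(s) = 10 + 2/s + 0.39s = (0.39s² + 10s + 2)/s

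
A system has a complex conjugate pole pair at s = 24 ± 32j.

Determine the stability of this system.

Real part of poles is 24 (> 0, right half-plane). Unstable.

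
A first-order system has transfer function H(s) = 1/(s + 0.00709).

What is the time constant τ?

For H(s) = 1/(s + 1/τ), the pole is at -1/τ = -0.00709, so τ = 1/0.00709 = 141 s.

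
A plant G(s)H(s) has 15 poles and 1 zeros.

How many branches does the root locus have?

Root locus has n branches where n = number of poles = 15.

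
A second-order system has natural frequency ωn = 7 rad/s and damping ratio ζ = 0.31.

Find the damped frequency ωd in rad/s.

ωd = ωn√(1 - ζ²) = 7√(1 - 0.31²) = 6.66 rad/s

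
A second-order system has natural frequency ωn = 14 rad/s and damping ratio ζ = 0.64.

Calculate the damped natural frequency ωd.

ωd = ωn√(1 - ζ²) = 14√(1 - 0.64²) = 10.76 rad/s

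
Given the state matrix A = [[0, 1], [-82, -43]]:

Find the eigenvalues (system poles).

det(A - λI) = λ² - (-43)λ + 82 = (λ - (-41))(λ - (-2)). Eigenvalues: -41, -2.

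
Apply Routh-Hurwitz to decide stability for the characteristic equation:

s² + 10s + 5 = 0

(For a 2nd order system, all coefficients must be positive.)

Coefficients: 1, 10, 5. All positive, so system is stable.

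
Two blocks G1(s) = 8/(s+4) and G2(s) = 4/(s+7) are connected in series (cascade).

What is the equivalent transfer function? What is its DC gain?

Series: multiply transfer functions. G_eq = 8/(s+4) × 4/(s+7) = 32/((s+4)(s+7)). DC gain = 32/(4×7) = 1.1429.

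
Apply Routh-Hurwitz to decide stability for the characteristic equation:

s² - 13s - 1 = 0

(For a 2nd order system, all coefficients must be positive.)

Coefficients: 1, -13, -1. b=-13, c=-1 not positive, so system is unstable.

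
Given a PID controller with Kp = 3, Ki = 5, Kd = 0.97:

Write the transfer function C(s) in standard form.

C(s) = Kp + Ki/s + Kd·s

Substituting values: C(s) = 3 + 5/s + 0.97s = (0.97s² + 3s + 5)/s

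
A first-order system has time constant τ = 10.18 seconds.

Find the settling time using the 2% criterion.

For first-order system, 2% settling time ≈ 4τ = 4 × 10.18 = 40.72 s.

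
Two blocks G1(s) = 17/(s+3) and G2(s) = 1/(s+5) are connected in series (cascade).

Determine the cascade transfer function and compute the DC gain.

Series: multiply transfer functions. G_eq = 17/(s+3) × 1/(s+5) = 17/((s+3)(s+5)). DC gain = 17/(3×5) = 1.1333.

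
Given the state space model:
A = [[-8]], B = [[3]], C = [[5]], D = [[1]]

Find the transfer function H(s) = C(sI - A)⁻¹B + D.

(sI - A)⁻¹ = 1/(s + 8). H(s) = 5×3/(s + 8) + 1 = (s + 23)/(s + 8).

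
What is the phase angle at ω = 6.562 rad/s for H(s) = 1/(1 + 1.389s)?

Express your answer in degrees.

Phase = -arctan(ωτ) = -arctan(6.562 × 1.389) = -83.7°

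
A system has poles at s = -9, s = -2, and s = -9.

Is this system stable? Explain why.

All poles are in the left half-plane. System is stable.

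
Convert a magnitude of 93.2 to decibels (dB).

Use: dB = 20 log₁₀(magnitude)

dB = 20 log₁₀(93.2) = 39.4 dB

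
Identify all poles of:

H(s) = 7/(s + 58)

Pole is where denominator = 0: s + 58 = 0, so s = -58.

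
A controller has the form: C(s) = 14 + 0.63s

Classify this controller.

This is a Proportional-Derivative (PD) controller.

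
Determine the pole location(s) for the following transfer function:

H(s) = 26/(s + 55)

Pole is where denominator = 0: s + 55 = 0, so s = -55.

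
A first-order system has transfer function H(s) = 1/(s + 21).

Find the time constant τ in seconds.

For H(s) = 1/(s + 1/τ), the pole is at -1/τ = -21, so τ = 1/21 = 0.0476 s.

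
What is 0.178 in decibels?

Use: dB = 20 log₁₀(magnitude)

dB = 20 log₁₀(0.178) = -15.0 dB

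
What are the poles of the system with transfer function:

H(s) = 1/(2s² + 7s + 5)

Discriminant = 7² - 4×2×5 = 49 - 40 = 9 > 0, so two distinct real poles. Using quadratic formula: s = (-7 ± √9)/(2×2) = (-7 ± √9)/4, with √9 = 3. s₁ = -4/4 = -1, s₂ = -10/4 = -2.5. Poles: s₁ = -1, s₂ = -2.5.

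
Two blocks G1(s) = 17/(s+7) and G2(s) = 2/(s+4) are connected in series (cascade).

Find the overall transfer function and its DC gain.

Series: multiply transfer functions. G_eq = 17/(s+7) × 2/(s+4) = 34/((s+7)(s+4)). DC gain = 34/(7×4) = 1.2143.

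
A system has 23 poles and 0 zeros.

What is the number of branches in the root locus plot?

Root locus has n branches where n = number of poles = 23.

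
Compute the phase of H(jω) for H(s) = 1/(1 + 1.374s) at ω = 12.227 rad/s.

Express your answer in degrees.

Phase = -arctan(ωτ) = -arctan(12.227 × 1.374) = -86.6°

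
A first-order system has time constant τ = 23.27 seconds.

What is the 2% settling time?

For first-order system, 2% settling time ≈ 4τ = 4 × 23.27 = 93.08 s.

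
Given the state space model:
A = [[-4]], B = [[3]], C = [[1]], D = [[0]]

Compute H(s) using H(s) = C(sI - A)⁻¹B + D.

(sI - A)⁻¹ = 1/(s + 4). H(s) = 1 × 3/(s + 4) + 0 = 3/(s + 4).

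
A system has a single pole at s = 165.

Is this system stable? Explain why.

Pole at s = 165 is in the right half-plane. Unstable.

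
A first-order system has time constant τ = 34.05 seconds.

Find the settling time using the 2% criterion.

For first-order system, 2% settling time ≈ 4τ = 4 × 34.05 = 136.2 s.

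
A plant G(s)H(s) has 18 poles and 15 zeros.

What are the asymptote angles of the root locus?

n - m = 18 - 15 = 3. Angles: θk = (2k + 1)·180°/3 = 60°, 180°, 300°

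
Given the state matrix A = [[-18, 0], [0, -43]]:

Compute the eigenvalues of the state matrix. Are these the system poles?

For diagonal matrix, eigenvalues are diagonal entries: λ₁ = -18, λ₂ = -43. Eigenvalues of A = system poles.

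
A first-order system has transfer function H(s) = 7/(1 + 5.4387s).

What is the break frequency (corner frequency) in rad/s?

Corner frequency = 1/τ = 1/5.4387 = 0.184 rad/s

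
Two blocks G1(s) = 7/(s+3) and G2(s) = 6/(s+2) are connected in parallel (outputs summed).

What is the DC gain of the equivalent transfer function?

Parallel: G_eq = G1 + G2. DC gain = G1(0) + G2(0) = 7/3 + 6/2 = 2.3333 + 3 = 5.3333.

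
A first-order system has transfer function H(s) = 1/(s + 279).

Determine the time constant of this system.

For H(s) = 1/(s + 1/τ), the pole is at -1/τ = -279, so τ = 1/279 = 0.0036 s.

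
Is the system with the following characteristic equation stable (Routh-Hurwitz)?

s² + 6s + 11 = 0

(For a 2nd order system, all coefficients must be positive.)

Coefficients: 1, 6, 11. All positive, so system is stable.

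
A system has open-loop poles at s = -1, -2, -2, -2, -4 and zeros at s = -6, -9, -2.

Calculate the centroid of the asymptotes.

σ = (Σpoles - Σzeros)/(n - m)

σ = (Σpoles - Σzeros)/(n - m) = (-11 - (-17))/(5 - 3) = 6/2 = 3.0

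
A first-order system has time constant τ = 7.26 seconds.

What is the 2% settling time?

For first-order system, 2% settling time ≈ 4τ = 4 × 7.26 = 29.04 s.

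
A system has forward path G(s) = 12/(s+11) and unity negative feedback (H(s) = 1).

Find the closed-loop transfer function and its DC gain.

T(s) = G/(1+GH) = [12/(s+11)] / [1 + 12/(s+11)] = 12/(s+11+12) = 12/(s+23). DC gain = 12/23 = 0.5217.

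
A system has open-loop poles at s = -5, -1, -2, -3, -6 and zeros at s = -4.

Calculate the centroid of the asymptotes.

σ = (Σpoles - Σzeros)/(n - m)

σ = (Σpoles - Σzeros)/(n - m) = (-17 - (-4))/(5 - 1) = -13/4 = -3.25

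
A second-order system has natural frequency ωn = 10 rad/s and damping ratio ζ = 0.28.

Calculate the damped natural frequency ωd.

ωd = ωn√(1 - ζ²) = 10√(1 - 0.28²) = 9.6 rad/s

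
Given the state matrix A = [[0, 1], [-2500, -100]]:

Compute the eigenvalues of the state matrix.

det(A - λI) = λ² - (-100)λ + 2500 = (λ - (-50))(λ - (-50)). Eigenvalues: -50, -50.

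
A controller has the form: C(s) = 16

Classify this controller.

This is a Proportional (P) controller.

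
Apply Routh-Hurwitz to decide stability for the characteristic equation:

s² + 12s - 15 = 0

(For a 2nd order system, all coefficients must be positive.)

Coefficients: 1, 12, -15. c=-15 not positive, so system is unstable.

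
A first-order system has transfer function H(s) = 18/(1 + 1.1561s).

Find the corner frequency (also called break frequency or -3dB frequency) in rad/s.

Corner frequency = 1/τ = 1/1.1561 = 0.865 rad/s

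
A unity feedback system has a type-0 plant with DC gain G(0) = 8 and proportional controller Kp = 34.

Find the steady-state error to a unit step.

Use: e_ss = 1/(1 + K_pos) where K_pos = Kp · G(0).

K_pos = Kp · G(0) = 34 × 8 = 272. e_ss = 1/(1 + 272) = 0.0037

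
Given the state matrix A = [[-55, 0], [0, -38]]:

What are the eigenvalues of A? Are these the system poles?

For diagonal matrix, eigenvalues are diagonal entries: λ₁ = -55, λ₂ = -38. Eigenvalues of A = system poles.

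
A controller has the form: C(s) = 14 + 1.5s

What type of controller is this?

This is a Proportional-Derivative (PD) controller.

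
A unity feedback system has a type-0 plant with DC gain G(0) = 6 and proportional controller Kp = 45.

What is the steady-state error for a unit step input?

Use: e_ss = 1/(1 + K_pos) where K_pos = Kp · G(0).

K_pos = Kp · G(0) = 45 × 6 = 270. e_ss = 1/(1 + 270) = 0.0037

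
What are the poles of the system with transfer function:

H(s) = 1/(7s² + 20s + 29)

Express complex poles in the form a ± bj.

Discriminant = 20² - 4×7×29 = 400 - 812 = -412 < 0, so the poles are a complex conjugate pair s = (-20 ± j√412)/(2×7). Real part = -20/(2×7) = -20/14 ≈ -1.4286; imaginary part = ±√412/(2×7) ≈ 1.4498. Poles: s = -1.4286 ± 1.4498j.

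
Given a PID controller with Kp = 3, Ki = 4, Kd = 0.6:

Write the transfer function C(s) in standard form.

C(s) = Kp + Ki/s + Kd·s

Substituting values: C(s) = 3 + 4/s + 0.6s = (0.6s² + 3s + 4)/s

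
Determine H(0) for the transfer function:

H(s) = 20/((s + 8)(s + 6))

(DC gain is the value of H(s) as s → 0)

DC gain = H(0) = 20/(8 × 6) = 20/48 = 0.4167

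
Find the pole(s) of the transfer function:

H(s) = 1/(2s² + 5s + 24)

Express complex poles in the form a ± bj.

Discriminant = 5² - 4×2×24 = 25 - 192 = -167 < 0, so the poles are a complex conjugate pair s = (-5 ± j√167)/(2×2). Real part = -5/(2×2) = -5/4 = -1.25; imaginary part = ±√167/(2×2) ≈ 3.2307. Poles: s = -1.25 ± 3.2307j.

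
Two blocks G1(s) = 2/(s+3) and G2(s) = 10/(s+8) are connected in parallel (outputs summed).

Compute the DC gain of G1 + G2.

Parallel: G_eq = G1 + G2. DC gain = G1(0) + G2(0) = 2/3 + 10/8 = 0.6667 + 1.25 = 1.9167.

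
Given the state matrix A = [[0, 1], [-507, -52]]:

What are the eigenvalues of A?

det(A - λI) = λ² - (-52)λ + 507 = (λ - (-39))(λ - (-13)). Eigenvalues: -39, -13.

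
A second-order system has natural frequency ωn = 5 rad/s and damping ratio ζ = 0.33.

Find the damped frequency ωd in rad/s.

ωd = ωn√(1 - ζ²) = 5√(1 - 0.33²) = 4.72 rad/s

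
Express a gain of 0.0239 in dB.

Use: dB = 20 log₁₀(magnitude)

dB = 20 log₁₀(0.0239) = -32.4 dB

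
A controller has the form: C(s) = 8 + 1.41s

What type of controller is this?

This is a Proportional-Derivative (PD) controller.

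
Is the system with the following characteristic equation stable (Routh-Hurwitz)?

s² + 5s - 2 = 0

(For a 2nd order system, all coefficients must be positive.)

Coefficients: 1, 5, -2. c=-2 not positive, so system is unstable.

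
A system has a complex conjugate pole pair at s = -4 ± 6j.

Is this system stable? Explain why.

Real part of poles is -4 (< 0, left half-plane). Stable.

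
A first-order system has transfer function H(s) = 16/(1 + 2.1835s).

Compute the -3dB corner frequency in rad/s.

Corner frequency = 1/τ = 1/2.1835 = 0.458 rad/s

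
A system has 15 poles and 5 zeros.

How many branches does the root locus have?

Root locus has n branches where n = number of poles = 15.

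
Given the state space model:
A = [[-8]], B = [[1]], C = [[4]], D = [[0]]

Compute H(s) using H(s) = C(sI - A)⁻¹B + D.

(sI - A)⁻¹ = 1/(s + 8). H(s) = 4 × 1/(s + 8) + 0 = 4/(s + 8).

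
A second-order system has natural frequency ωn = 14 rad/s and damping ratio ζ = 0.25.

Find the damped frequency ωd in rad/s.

ωd = ωn√(1 - ζ²) = 14√(1 - 0.25²) = 13.56 rad/s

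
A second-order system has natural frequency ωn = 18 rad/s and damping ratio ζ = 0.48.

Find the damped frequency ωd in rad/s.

ωd = ωn√(1 - ζ²) = 18√(1 - 0.48²) = 15.79 rad/s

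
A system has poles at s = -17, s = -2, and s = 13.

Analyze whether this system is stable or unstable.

Pole(s) at s = 13 are not in the left half-plane. System is unstable.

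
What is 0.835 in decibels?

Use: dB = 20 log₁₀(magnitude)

dB = 20 log₁₀(0.835) = -1.6 dB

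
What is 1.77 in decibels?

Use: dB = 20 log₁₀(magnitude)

dB = 20 log₁₀(1.77) = 5.0 dB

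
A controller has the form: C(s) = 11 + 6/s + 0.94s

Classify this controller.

This is a Proportional-Integral-Derivative (PID) controller.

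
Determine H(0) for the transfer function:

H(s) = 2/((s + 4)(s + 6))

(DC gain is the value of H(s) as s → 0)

DC gain = H(0) = 2/(4 × 6) = 2/24 = 0.0833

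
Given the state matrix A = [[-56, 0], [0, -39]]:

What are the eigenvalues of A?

For diagonal matrix, eigenvalues are diagonal entries: λ₁ = -56, λ₂ = -39.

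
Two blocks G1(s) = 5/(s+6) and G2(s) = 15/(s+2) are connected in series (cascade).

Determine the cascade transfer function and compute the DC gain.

Series: multiply transfer functions. G_eq = 5/(s+6) × 15/(s+2) = 75/((s+6)(s+2)). DC gain = 75/(6×2) = 6.25.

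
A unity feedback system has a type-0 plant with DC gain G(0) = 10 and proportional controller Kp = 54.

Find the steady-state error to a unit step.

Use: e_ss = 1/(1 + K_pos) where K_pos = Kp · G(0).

K_pos = Kp · G(0) = 54 × 10 = 540. e_ss = 1/(1 + 540) = 0.0018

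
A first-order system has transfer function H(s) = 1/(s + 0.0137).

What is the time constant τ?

For H(s) = 1/(s + 1/τ), the pole is at -1/τ = -0.0137, so τ = 1/0.0137 = 72.99 s.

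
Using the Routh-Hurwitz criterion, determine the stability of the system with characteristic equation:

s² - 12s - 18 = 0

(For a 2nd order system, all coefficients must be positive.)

Coefficients: 1, -12, -18. b=-12, c=-18 not positive, so system is unstable.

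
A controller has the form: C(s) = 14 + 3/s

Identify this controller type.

This is a Proportional-Integral (PI) controller.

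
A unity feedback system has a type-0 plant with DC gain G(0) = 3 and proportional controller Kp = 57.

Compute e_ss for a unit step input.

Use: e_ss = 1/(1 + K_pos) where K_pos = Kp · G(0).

K_pos = Kp · G(0) = 57 × 3 = 171. e_ss = 1/(1 + 171) = 0.0058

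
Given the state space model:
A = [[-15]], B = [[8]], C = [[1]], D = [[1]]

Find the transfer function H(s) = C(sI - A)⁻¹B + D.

(sI - A)⁻¹ = 1/(s + 15). H(s) = 1×8/(s + 15) + 1 = (s + 23)/(s + 15).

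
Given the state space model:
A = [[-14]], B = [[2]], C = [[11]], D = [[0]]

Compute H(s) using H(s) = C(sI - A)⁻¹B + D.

(sI - A)⁻¹ = 1/(s + 14). H(s) = 11 × 2/(s + 14) + 0 = 22/(s + 14).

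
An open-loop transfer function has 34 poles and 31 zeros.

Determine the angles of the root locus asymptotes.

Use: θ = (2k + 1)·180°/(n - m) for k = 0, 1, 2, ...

n - m = 34 - 31 = 3. Angles: θk = (2k + 1)·180°/3 = 60°, 180°, 300°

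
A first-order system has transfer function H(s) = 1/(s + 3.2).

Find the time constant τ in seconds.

For H(s) = 1/(s + 1/τ), the pole is at -1/τ = -3.2, so τ = 1/3.2 = 0.3125 s.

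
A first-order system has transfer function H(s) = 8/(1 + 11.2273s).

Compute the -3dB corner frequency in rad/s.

Corner frequency = 1/τ = 1/11.2273 = 0.089 rad/s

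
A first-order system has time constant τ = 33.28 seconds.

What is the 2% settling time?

For first-order system, 2% settling time ≈ 4τ = 4 × 33.28 = 133.12 s.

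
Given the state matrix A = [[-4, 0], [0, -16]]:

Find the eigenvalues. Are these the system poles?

For diagonal matrix, eigenvalues are diagonal entries: λ₁ = -4, λ₂ = -16. Eigenvalues of A = system poles.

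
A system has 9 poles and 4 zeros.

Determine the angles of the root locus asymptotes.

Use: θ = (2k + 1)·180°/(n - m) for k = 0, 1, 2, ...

n - m = 9 - 4 = 5. Angles: θk = (2k + 1)·180°/5 = 36°, 108°, 180°, 252°, 324°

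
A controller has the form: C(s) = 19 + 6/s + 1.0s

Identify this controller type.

This is a Proportional-Integral-Derivative (PID) controller.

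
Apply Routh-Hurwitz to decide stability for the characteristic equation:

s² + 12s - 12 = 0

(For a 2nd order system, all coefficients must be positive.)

Coefficients: 1, 12, -12. c=-12 not positive, so system is unstable.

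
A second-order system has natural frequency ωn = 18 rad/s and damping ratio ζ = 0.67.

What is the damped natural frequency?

ωd = ωn√(1 - ζ²) = 18√(1 - 0.67²) = 13.36 rad/s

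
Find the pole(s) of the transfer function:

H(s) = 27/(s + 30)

Pole is where denominator = 0: s + 30 = 0, so s = -30.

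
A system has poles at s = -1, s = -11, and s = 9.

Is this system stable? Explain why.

Pole(s) at s = 9 are not in the left half-plane. System is unstable.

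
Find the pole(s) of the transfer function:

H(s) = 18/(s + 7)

Pole is where denominator = 0: s + 7 = 0, so s = -7.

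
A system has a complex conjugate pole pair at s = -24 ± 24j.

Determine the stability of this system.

Real part of poles is -24 (< 0, left half-plane). Stable.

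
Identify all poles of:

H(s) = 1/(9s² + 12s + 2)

Discriminant = 12² - 4×9×2 = 144 - 72 = 72 > 0, so two distinct real poles. Using quadratic formula: s = (-12 ± √72)/(2×9) = (-12 ± √72)/18, with √72 ≈ 8.4853. s₁ ≈ -0.1953, s₂ ≈ -1.1381. Poles: s₁ = -0.1953, s₂ = -1.1381.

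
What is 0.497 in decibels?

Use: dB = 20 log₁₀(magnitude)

dB = 20 log₁₀(0.497) = -6.1 dB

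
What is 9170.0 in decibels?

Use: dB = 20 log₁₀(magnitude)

dB = 20 log₁₀(9170.0) = 79.2 dB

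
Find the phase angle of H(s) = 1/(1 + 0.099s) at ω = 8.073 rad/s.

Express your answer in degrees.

Phase = -arctan(ωτ) = -arctan(8.073 × 0.099) = -38.6°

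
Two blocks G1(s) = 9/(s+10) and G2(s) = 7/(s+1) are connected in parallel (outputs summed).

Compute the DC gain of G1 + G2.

Parallel: G_eq = G1 + G2. DC gain = G1(0) + G2(0) = 9/10 + 7/1 = 0.9 + 7 = 7.9.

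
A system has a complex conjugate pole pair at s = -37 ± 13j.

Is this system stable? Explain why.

Real part of poles is -37 (< 0, left half-plane). Stable.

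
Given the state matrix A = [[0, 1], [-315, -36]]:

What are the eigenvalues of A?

det(A - λI) = λ² - (-36)λ + 315 = (λ - (-21))(λ - (-15)). Eigenvalues: -21, -15.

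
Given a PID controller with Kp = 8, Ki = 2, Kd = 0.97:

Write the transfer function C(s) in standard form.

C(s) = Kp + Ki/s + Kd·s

Substituting values: C(s) = 8 + 2/s + 0.97s = (0.97s² + 8s + 2)/s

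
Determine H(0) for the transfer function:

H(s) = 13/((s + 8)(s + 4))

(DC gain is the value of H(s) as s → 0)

DC gain = H(0) = 13/(8 × 4) = 13/32 = 0.40625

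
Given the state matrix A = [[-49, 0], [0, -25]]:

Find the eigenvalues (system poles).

For diagonal matrix, eigenvalues are diagonal entries: λ₁ = -49, λ₂ = -25.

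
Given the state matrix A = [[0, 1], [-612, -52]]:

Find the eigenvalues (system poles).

det(A - λI) = λ² - (-52)λ + 612 = (λ - (-18))(λ - (-34)). Eigenvalues: -18, -34.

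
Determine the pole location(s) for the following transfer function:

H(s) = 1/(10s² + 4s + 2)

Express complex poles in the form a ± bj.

Discriminant = 4² - 4×10×2 = 16 - 80 = -64 < 0, so the poles are a complex conjugate pair s = (-4 ± j√64)/(2×10). Real part = -4/(2×10) = -4/20 = -0.2; imaginary part = ±√64/(2×10) = 8/20 = 0.4. Poles: s = -0.2 ± 0.4j.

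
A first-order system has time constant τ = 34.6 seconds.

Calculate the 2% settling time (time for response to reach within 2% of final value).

For first-order system, 2% settling time ≈ 4τ = 4 × 34.6 = 138.4 s.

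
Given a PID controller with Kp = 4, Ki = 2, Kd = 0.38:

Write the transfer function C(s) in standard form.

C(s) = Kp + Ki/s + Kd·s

Substituting values: C(s) = 4 + 2/s + 0.38s = (0.38s² + 4s + 2)/s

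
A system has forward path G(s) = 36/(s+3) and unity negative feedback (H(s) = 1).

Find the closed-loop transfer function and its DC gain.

T(s) = G/(1+GH) = [36/(s+3)] / [1 + 36/(s+3)] = 36/(s+3+36) = 36/(s+39). DC gain = 36/39 = 0.9231.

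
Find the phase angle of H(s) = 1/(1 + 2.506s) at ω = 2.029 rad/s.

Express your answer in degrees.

Phase = -arctan(ωτ) = -arctan(2.029 × 2.506) = -78.9°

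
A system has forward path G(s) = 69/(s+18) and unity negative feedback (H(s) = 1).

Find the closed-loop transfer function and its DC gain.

T(s) = G/(1+GH) = [69/(s+18)] / [1 + 69/(s+18)] = 69/(s+18+69) = 69/(s+87). DC gain = 69/87 = 0.7931.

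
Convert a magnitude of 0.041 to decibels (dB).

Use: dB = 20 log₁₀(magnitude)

dB = 20 log₁₀(0.041) = -27.7 dB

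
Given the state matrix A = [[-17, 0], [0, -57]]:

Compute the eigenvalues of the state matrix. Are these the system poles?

For diagonal matrix, eigenvalues are diagonal entries: λ₁ = -17, λ₂ = -57. Eigenvalues of A = system poles.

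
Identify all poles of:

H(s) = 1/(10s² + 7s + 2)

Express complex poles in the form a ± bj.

Discriminant = 7² - 4×10×2 = 49 - 80 = -31 < 0, so the poles are a complex conjugate pair s = (-7 ± j√31)/(2×10). Real part = -7/(2×10) = -7/20 = -0.35; imaginary part = ±√31/(2×10) ≈ 0.2784. Poles: s = -0.35 ± 0.2784j.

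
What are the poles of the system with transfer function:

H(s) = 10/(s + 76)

Pole is where denominator = 0: s + 76 = 0, so s = -76.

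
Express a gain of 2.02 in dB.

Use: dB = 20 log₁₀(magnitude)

dB = 20 log₁₀(2.02) = 6.1 dB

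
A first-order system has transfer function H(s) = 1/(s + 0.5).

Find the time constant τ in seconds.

For H(s) = 1/(s + 1/τ), the pole is at -1/τ = -0.5, so τ = 1/0.5 = 2 s.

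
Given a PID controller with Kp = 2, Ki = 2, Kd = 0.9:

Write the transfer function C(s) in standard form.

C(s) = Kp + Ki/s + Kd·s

Substituting values: C(s) = 2 + 2/s + 0.9s = (0.9s² + 2s + 2)/s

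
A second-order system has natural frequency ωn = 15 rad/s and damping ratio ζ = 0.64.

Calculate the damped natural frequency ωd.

ωd = ωn√(1 - ζ²) = 15√(1 - 0.64²) = 11.53 rad/s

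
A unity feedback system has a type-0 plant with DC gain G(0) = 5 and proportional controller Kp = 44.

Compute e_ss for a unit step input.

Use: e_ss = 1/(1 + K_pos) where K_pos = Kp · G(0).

K_pos = Kp · G(0) = 44 × 5 = 220. e_ss = 1/(1 + 220) = 0.0045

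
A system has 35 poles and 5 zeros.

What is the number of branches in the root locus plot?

Root locus has n branches where n = number of poles = 35.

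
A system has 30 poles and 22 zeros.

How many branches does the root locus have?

Root locus has n branches where n = number of poles = 30.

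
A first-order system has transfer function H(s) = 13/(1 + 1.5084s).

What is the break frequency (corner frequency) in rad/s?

Corner frequency = 1/τ = 1/1.5084 = 0.663 rad/s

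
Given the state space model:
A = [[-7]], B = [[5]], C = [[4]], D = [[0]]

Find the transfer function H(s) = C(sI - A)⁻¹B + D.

(sI - A)⁻¹ = 1/(s + 7). H(s) = 4 × 5/(s + 7) + 0 = 20/(s + 7).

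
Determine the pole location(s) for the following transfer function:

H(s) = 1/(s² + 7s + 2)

Discriminant = 7² - 4×1×2 = 49 - 8 = 41 > 0, so two distinct real poles. Using quadratic formula: s = (-7 ± √41)/(2×1) = (-7 ± √41)/2, with √41 ≈ 6.4031. s₁ ≈ -0.2984, s₂ ≈ -6.7016. Poles: s₁ = -0.2984, s₂ = -6.7016.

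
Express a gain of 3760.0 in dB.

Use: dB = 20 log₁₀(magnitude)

dB = 20 log₁₀(3760.0) = 71.5 dB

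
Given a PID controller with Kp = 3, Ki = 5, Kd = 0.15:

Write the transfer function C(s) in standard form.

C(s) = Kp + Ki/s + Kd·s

Substituting values: C(s) = 3 + 5/s + 0.15s = (0.15s² + 3s + 5)/s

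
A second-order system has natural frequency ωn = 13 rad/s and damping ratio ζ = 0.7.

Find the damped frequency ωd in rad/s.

ωd = ωn√(1 - ζ²) = 13√(1 - 0.7²) = 9.28 rad/s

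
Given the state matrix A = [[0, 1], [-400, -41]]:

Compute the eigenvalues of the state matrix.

det(A - λI) = λ² - (-41)λ + 400 = (λ - (-25))(λ - (-16)). Eigenvalues: -25, -16.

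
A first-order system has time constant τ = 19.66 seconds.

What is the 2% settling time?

For first-order system, 2% settling time ≈ 4τ = 4 × 19.66 = 78.64 s.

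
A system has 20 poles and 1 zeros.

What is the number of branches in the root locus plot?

Root locus has n branches where n = number of poles = 20.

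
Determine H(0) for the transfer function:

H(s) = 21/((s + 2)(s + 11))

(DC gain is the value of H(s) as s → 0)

DC gain = H(0) = 21/(2 × 11) = 21/22 = 0.9545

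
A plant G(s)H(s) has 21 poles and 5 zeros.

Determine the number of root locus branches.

Root locus has n branches where n = number of poles = 21.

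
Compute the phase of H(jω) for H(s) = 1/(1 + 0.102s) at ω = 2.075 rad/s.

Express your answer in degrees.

Phase = -arctan(ωτ) = -arctan(2.075 × 0.102) = -12.0°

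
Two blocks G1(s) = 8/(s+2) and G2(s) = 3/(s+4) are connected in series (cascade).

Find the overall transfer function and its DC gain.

Series: multiply transfer functions. G_eq = 8/(s+2) × 3/(s+4) = 24/((s+2)(s+4)). DC gain = 24/(2×4) = 3.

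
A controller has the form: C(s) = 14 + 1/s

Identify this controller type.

This is a Proportional-Integral (PI) controller.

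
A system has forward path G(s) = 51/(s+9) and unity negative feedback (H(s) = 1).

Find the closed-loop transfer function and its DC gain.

T(s) = G/(1+GH) = [51/(s+9)] / [1 + 51/(s+9)] = 51/(s+9+51) = 51/(s+60). DC gain = 51/60 = 0.85.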